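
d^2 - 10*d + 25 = (d - 5)^2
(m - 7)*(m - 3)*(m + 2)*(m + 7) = m^4 - m^3 - 55*m^2 + 49*m + 294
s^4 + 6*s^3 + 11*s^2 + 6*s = s*(s + 1)*(s + 2)*(s + 3)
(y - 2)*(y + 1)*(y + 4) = y^3 + 3*y^2 - 6*y - 8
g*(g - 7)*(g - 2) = g^3 - 9*g^2 + 14*g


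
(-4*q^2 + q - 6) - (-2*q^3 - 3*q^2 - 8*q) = 2*q^3 - q^2 + 9*q - 6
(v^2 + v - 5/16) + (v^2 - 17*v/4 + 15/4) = 2*v^2 - 13*v/4 + 55/16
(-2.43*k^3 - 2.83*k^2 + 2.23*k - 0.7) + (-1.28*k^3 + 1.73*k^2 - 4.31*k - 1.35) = -3.71*k^3 - 1.1*k^2 - 2.08*k - 2.05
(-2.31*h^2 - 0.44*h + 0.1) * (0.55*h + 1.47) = -1.2705*h^3 - 3.6377*h^2 - 0.5918*h + 0.147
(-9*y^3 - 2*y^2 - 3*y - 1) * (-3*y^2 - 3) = 27*y^5 + 6*y^4 + 36*y^3 + 9*y^2 + 9*y + 3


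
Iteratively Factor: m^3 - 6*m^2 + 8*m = (m - 2)*(m^2 - 4*m) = m*(m - 2)*(m - 4)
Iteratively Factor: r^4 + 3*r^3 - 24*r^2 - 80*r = (r)*(r^3 + 3*r^2 - 24*r - 80) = r*(r + 4)*(r^2 - r - 20) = r*(r + 4)^2*(r - 5)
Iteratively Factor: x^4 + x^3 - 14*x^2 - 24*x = (x)*(x^3 + x^2 - 14*x - 24) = x*(x - 4)*(x^2 + 5*x + 6) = x*(x - 4)*(x + 2)*(x + 3)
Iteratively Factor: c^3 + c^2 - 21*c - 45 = (c + 3)*(c^2 - 2*c - 15) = (c - 5)*(c + 3)*(c + 3)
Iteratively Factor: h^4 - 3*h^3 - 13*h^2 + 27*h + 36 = (h + 1)*(h^3 - 4*h^2 - 9*h + 36) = (h - 3)*(h + 1)*(h^2 - h - 12) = (h - 3)*(h + 1)*(h + 3)*(h - 4)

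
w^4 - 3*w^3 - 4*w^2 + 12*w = w*(w - 3)*(w - 2)*(w + 2)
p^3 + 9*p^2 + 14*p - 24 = (p - 1)*(p + 4)*(p + 6)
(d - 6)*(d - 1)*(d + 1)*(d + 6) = d^4 - 37*d^2 + 36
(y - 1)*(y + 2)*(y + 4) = y^3 + 5*y^2 + 2*y - 8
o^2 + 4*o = o*(o + 4)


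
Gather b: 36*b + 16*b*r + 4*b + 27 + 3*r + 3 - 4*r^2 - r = b*(16*r + 40) - 4*r^2 + 2*r + 30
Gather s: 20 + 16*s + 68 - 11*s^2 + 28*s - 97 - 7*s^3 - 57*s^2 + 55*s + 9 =-7*s^3 - 68*s^2 + 99*s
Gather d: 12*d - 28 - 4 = 12*d - 32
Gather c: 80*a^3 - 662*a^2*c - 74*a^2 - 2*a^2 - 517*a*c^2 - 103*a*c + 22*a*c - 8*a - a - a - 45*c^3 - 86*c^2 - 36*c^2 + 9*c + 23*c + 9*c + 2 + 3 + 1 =80*a^3 - 76*a^2 - 10*a - 45*c^3 + c^2*(-517*a - 122) + c*(-662*a^2 - 81*a + 41) + 6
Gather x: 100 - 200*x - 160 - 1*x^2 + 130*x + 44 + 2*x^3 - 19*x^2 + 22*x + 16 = 2*x^3 - 20*x^2 - 48*x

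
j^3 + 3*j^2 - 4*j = j*(j - 1)*(j + 4)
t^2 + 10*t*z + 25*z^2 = (t + 5*z)^2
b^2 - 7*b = b*(b - 7)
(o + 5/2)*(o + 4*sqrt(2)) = o^2 + 5*o/2 + 4*sqrt(2)*o + 10*sqrt(2)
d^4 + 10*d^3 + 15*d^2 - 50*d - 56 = (d - 2)*(d + 1)*(d + 4)*(d + 7)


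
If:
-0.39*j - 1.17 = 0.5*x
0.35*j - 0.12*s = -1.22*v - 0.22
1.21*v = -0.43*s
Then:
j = -1.28205128205128*x - 3.0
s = -0.810613194907014*x - 1.499402806808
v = 0.288069151909104*x + 0.532845625559869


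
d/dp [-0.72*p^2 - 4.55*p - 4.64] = -1.44*p - 4.55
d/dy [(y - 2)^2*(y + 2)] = (y - 2)*(3*y + 2)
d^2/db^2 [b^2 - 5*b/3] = 2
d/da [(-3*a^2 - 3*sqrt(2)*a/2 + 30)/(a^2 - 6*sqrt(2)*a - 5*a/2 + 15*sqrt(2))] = 6*(5*a^2 + 13*sqrt(2)*a^2 - 60*sqrt(2)*a - 40*a + 20 + 120*sqrt(2))/(4*a^4 - 48*sqrt(2)*a^3 - 20*a^3 + 313*a^2 + 240*sqrt(2)*a^2 - 1440*a - 300*sqrt(2)*a + 1800)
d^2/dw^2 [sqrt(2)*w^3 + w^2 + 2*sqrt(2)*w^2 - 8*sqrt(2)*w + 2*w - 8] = 6*sqrt(2)*w + 2 + 4*sqrt(2)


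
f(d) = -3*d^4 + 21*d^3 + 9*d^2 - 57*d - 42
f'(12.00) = -11505.00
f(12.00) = -25350.00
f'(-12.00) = 29535.00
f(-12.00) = -96558.00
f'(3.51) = 263.42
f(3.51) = 321.57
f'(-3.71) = 1356.14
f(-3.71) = -1347.37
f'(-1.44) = 83.55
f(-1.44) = -16.86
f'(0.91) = 2.51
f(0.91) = -72.65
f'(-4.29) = 1972.68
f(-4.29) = -2305.99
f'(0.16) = -52.56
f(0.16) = -50.81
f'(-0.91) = -12.17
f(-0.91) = -0.56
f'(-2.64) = 555.36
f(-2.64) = -360.91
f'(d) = -12*d^3 + 63*d^2 + 18*d - 57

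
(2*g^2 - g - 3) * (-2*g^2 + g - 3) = -4*g^4 + 4*g^3 - g^2 + 9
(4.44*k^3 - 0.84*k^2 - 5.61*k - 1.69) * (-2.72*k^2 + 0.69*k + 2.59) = -12.0768*k^5 + 5.3484*k^4 + 26.1792*k^3 - 1.4497*k^2 - 15.696*k - 4.3771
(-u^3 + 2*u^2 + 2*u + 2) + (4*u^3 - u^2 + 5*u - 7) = 3*u^3 + u^2 + 7*u - 5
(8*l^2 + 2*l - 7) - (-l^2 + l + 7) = 9*l^2 + l - 14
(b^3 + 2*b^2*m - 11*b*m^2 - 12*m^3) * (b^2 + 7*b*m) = b^5 + 9*b^4*m + 3*b^3*m^2 - 89*b^2*m^3 - 84*b*m^4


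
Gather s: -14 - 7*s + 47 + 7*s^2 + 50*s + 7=7*s^2 + 43*s + 40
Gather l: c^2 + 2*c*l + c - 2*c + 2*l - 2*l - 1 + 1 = c^2 + 2*c*l - c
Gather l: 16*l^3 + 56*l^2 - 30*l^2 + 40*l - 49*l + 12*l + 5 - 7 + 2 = 16*l^3 + 26*l^2 + 3*l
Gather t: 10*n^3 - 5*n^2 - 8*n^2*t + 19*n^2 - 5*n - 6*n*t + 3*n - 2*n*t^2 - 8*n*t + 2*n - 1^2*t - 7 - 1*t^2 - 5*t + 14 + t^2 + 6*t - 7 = 10*n^3 + 14*n^2 - 2*n*t^2 + t*(-8*n^2 - 14*n)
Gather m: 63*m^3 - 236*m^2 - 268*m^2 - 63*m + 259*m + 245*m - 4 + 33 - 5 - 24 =63*m^3 - 504*m^2 + 441*m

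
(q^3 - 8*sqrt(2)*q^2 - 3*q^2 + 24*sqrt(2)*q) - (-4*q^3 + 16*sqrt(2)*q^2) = 5*q^3 - 24*sqrt(2)*q^2 - 3*q^2 + 24*sqrt(2)*q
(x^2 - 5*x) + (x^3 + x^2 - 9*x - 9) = x^3 + 2*x^2 - 14*x - 9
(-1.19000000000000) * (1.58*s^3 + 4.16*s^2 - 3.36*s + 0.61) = -1.8802*s^3 - 4.9504*s^2 + 3.9984*s - 0.7259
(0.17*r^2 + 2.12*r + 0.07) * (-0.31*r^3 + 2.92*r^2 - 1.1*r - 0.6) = -0.0527*r^5 - 0.1608*r^4 + 5.9817*r^3 - 2.2296*r^2 - 1.349*r - 0.042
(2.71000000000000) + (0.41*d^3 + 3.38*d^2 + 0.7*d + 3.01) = 0.41*d^3 + 3.38*d^2 + 0.7*d + 5.72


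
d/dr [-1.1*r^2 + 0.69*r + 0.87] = 0.69 - 2.2*r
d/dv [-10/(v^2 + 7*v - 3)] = 10*(2*v + 7)/(v^2 + 7*v - 3)^2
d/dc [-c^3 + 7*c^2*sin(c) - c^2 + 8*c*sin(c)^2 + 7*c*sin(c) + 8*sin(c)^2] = 7*c^2*cos(c) - 3*c^2 + 14*c*sin(c) + 8*c*sin(2*c) + 7*c*cos(c) - 2*c + 8*sin(c)^2 + 7*sin(c) + 8*sin(2*c)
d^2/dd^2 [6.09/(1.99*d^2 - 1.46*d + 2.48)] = (-48.234018*d^2 + 35.387772*d + 6.09*(3.98*d - 1.46)*(7.96*d - 2.92) - 60.110736)/(1.99*d^2 - 1.46*d + 2.48)^3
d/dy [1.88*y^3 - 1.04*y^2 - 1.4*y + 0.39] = 5.64*y^2 - 2.08*y - 1.4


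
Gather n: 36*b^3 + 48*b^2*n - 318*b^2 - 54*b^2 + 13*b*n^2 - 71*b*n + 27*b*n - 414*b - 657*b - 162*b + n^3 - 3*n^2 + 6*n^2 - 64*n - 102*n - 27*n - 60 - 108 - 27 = 36*b^3 - 372*b^2 - 1233*b + n^3 + n^2*(13*b + 3) + n*(48*b^2 - 44*b - 193) - 195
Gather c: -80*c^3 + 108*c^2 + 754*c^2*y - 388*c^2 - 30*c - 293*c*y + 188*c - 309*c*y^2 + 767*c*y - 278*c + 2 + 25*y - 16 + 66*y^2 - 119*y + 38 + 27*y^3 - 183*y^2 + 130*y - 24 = -80*c^3 + c^2*(754*y - 280) + c*(-309*y^2 + 474*y - 120) + 27*y^3 - 117*y^2 + 36*y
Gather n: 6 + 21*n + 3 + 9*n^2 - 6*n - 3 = 9*n^2 + 15*n + 6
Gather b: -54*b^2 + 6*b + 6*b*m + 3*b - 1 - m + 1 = -54*b^2 + b*(6*m + 9) - m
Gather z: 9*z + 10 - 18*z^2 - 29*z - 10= -18*z^2 - 20*z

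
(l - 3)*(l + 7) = l^2 + 4*l - 21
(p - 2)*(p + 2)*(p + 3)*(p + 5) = p^4 + 8*p^3 + 11*p^2 - 32*p - 60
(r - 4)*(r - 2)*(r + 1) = r^3 - 5*r^2 + 2*r + 8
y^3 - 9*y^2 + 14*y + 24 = (y - 6)*(y - 4)*(y + 1)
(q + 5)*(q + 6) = q^2 + 11*q + 30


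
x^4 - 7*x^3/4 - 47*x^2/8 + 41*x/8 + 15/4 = (x - 3)*(x - 5/4)*(x + 1/2)*(x + 2)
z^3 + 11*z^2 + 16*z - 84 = (z - 2)*(z + 6)*(z + 7)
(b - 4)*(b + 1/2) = b^2 - 7*b/2 - 2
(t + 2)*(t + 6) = t^2 + 8*t + 12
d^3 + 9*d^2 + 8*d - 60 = (d - 2)*(d + 5)*(d + 6)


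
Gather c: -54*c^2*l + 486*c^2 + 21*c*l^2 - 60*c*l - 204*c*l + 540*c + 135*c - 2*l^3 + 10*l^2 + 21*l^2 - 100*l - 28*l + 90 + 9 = c^2*(486 - 54*l) + c*(21*l^2 - 264*l + 675) - 2*l^3 + 31*l^2 - 128*l + 99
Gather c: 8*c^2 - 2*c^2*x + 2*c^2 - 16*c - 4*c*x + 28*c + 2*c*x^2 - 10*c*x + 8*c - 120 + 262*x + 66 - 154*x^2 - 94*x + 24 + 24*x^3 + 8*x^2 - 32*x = c^2*(10 - 2*x) + c*(2*x^2 - 14*x + 20) + 24*x^3 - 146*x^2 + 136*x - 30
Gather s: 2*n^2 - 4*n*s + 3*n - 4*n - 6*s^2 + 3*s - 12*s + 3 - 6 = 2*n^2 - n - 6*s^2 + s*(-4*n - 9) - 3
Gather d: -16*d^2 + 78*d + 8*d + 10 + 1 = -16*d^2 + 86*d + 11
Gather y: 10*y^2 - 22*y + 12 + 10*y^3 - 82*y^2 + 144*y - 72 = 10*y^3 - 72*y^2 + 122*y - 60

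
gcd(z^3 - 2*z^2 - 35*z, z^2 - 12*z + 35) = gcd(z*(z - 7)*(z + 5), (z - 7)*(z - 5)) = z - 7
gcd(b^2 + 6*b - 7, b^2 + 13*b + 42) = b + 7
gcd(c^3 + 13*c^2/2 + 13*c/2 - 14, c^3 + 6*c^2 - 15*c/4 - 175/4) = c + 7/2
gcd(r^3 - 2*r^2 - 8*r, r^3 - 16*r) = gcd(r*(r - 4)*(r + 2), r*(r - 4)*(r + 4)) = r^2 - 4*r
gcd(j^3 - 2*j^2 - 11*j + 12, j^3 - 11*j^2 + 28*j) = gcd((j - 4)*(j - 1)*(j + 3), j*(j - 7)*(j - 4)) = j - 4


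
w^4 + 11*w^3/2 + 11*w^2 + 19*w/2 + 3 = (w + 1)^2*(w + 3/2)*(w + 2)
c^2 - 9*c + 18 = (c - 6)*(c - 3)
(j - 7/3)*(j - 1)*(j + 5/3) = j^3 - 5*j^2/3 - 29*j/9 + 35/9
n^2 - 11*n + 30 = (n - 6)*(n - 5)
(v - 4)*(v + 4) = v^2 - 16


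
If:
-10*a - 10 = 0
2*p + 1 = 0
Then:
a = -1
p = -1/2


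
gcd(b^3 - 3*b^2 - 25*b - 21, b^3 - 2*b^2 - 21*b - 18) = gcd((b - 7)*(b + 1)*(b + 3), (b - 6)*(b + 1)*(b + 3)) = b^2 + 4*b + 3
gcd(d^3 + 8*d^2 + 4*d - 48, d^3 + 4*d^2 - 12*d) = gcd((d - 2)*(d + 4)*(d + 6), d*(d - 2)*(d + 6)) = d^2 + 4*d - 12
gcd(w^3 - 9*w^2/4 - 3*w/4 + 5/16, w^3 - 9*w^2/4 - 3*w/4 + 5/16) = w^3 - 9*w^2/4 - 3*w/4 + 5/16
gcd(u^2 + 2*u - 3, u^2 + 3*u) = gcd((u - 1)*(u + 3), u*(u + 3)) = u + 3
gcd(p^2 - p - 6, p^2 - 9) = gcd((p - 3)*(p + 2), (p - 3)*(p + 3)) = p - 3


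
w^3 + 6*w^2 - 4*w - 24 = (w - 2)*(w + 2)*(w + 6)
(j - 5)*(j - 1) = j^2 - 6*j + 5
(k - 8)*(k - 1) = k^2 - 9*k + 8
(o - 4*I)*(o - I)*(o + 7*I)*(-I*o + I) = -I*o^4 + 2*o^3 + I*o^3 - 2*o^2 - 31*I*o^2 - 28*o + 31*I*o + 28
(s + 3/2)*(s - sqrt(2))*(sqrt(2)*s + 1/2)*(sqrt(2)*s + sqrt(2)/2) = 2*s^4 - 3*sqrt(2)*s^3/2 + 4*s^3 - 3*sqrt(2)*s^2 + s^2/2 - 2*s - 9*sqrt(2)*s/8 - 3/4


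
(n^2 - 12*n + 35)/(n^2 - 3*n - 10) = (n - 7)/(n + 2)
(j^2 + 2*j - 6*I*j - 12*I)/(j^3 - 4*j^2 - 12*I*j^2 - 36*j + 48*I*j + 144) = (j + 2)/(j^2 + j*(-4 - 6*I) + 24*I)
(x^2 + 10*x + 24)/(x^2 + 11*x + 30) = (x + 4)/(x + 5)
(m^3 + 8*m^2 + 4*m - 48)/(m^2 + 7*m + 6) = (m^2 + 2*m - 8)/(m + 1)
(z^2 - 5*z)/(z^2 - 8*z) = (z - 5)/(z - 8)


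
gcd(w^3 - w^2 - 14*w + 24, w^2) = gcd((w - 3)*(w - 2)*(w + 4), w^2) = 1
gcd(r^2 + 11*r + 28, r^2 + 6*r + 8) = r + 4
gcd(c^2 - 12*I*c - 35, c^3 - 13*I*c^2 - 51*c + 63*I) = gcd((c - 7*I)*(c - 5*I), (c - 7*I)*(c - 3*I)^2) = c - 7*I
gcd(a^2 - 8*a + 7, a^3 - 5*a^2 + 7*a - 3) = a - 1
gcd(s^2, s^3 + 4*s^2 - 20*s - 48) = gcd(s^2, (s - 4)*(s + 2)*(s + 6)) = 1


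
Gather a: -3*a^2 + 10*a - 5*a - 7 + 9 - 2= -3*a^2 + 5*a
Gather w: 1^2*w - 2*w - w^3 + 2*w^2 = -w^3 + 2*w^2 - w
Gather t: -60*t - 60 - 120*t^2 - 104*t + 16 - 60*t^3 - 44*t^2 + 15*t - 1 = -60*t^3 - 164*t^2 - 149*t - 45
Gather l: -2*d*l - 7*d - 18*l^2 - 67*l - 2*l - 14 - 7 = -7*d - 18*l^2 + l*(-2*d - 69) - 21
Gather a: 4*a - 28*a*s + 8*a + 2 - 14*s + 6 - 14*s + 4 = a*(12 - 28*s) - 28*s + 12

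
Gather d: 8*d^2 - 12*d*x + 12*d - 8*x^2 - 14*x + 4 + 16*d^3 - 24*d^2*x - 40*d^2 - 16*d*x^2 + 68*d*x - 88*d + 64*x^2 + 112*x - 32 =16*d^3 + d^2*(-24*x - 32) + d*(-16*x^2 + 56*x - 76) + 56*x^2 + 98*x - 28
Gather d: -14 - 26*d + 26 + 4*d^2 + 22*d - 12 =4*d^2 - 4*d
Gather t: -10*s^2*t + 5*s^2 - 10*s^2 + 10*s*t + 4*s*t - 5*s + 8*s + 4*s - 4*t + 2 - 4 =-5*s^2 + 7*s + t*(-10*s^2 + 14*s - 4) - 2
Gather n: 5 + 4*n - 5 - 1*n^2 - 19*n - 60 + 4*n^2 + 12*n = 3*n^2 - 3*n - 60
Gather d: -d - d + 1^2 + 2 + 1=4 - 2*d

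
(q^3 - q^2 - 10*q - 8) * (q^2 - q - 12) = q^5 - 2*q^4 - 21*q^3 + 14*q^2 + 128*q + 96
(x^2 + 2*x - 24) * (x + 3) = x^3 + 5*x^2 - 18*x - 72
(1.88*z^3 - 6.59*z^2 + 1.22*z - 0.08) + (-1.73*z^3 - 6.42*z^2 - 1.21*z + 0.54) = 0.15*z^3 - 13.01*z^2 + 0.01*z + 0.46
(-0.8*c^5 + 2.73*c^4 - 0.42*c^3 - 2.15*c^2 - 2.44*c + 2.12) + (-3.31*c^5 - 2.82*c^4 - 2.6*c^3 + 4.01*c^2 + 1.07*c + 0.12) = -4.11*c^5 - 0.0899999999999999*c^4 - 3.02*c^3 + 1.86*c^2 - 1.37*c + 2.24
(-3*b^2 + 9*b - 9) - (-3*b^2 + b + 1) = 8*b - 10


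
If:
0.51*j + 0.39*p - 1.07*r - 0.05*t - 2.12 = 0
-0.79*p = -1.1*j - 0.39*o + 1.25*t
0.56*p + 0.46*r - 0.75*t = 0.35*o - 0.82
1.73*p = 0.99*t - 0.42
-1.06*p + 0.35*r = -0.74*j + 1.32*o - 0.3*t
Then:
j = -0.63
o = -0.70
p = -0.50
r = -2.44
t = -0.45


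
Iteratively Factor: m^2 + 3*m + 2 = (m + 2)*(m + 1)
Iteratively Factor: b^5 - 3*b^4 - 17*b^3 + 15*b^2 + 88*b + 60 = (b + 1)*(b^4 - 4*b^3 - 13*b^2 + 28*b + 60) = (b - 5)*(b + 1)*(b^3 + b^2 - 8*b - 12) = (b - 5)*(b + 1)*(b + 2)*(b^2 - b - 6) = (b - 5)*(b + 1)*(b + 2)^2*(b - 3)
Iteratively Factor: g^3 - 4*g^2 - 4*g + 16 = (g + 2)*(g^2 - 6*g + 8) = (g - 4)*(g + 2)*(g - 2)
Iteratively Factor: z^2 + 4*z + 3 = (z + 1)*(z + 3)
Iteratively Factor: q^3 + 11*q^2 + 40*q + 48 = (q + 3)*(q^2 + 8*q + 16) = (q + 3)*(q + 4)*(q + 4)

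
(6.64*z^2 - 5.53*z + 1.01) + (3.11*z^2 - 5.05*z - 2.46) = 9.75*z^2 - 10.58*z - 1.45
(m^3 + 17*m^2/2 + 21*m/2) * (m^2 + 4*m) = m^5 + 25*m^4/2 + 89*m^3/2 + 42*m^2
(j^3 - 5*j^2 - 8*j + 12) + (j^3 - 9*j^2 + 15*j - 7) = 2*j^3 - 14*j^2 + 7*j + 5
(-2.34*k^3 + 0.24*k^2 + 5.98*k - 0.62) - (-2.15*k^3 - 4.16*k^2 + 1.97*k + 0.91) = -0.19*k^3 + 4.4*k^2 + 4.01*k - 1.53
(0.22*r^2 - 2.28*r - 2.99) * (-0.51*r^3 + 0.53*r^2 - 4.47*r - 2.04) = -0.1122*r^5 + 1.2794*r^4 - 0.6669*r^3 + 8.1581*r^2 + 18.0165*r + 6.0996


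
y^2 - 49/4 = (y - 7/2)*(y + 7/2)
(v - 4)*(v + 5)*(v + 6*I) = v^3 + v^2 + 6*I*v^2 - 20*v + 6*I*v - 120*I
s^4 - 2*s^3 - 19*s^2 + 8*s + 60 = (s - 5)*(s - 2)*(s + 2)*(s + 3)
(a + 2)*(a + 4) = a^2 + 6*a + 8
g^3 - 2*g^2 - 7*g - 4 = (g - 4)*(g + 1)^2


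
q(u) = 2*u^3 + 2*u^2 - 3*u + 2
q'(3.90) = 103.86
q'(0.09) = -2.59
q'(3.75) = 96.38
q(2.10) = 23.04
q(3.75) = 124.34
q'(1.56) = 17.84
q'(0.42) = -0.26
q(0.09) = 1.75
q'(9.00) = 519.00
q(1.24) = 5.17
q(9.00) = 1595.00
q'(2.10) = 31.86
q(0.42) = 1.24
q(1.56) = 9.78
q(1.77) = 14.05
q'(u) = 6*u^2 + 4*u - 3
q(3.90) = 139.36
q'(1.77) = 22.88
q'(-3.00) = 39.00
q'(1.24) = 11.19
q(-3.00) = -25.00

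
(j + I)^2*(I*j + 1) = I*j^3 - j^2 + I*j - 1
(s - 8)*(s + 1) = s^2 - 7*s - 8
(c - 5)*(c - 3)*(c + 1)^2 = c^4 - 6*c^3 + 22*c + 15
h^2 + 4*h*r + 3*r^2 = (h + r)*(h + 3*r)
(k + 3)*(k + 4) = k^2 + 7*k + 12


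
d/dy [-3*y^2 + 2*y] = 2 - 6*y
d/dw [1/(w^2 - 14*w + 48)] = 2*(7 - w)/(w^2 - 14*w + 48)^2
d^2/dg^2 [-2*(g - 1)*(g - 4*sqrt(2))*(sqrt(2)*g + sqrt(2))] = -12*sqrt(2)*g + 32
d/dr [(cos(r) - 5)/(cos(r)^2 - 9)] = (cos(r)^2 - 10*cos(r) + 9)*sin(r)/(cos(r)^2 - 9)^2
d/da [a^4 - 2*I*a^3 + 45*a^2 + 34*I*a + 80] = 4*a^3 - 6*I*a^2 + 90*a + 34*I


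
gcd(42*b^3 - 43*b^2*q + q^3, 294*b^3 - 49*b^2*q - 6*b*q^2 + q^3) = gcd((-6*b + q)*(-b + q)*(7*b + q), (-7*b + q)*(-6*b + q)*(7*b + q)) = -42*b^2 + b*q + q^2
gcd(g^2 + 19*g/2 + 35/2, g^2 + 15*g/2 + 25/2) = g + 5/2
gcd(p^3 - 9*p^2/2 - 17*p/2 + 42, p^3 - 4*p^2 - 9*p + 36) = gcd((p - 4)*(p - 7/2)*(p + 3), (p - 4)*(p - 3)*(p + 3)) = p^2 - p - 12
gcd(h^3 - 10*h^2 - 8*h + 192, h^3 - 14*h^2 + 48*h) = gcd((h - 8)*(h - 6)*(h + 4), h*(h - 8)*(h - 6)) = h^2 - 14*h + 48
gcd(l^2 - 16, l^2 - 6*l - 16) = 1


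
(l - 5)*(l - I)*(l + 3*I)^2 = l^4 - 5*l^3 + 5*I*l^3 - 3*l^2 - 25*I*l^2 + 15*l + 9*I*l - 45*I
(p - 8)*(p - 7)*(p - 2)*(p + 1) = p^4 - 16*p^3 + 69*p^2 - 26*p - 112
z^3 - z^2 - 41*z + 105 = (z - 5)*(z - 3)*(z + 7)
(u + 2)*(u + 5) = u^2 + 7*u + 10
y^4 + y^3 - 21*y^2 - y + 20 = (y - 4)*(y - 1)*(y + 1)*(y + 5)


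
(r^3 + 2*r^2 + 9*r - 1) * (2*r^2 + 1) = 2*r^5 + 4*r^4 + 19*r^3 + 9*r - 1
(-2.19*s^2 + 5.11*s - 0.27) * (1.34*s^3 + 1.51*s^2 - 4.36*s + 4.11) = -2.9346*s^5 + 3.5405*s^4 + 16.9027*s^3 - 31.6882*s^2 + 22.1793*s - 1.1097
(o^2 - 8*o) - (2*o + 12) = o^2 - 10*o - 12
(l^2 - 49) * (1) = l^2 - 49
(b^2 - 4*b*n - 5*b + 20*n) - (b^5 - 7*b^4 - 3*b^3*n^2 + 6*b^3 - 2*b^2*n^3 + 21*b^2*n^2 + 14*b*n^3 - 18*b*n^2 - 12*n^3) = -b^5 + 7*b^4 + 3*b^3*n^2 - 6*b^3 + 2*b^2*n^3 - 21*b^2*n^2 + b^2 - 14*b*n^3 + 18*b*n^2 - 4*b*n - 5*b + 12*n^3 + 20*n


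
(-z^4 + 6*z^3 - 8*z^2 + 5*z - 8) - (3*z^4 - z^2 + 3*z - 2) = -4*z^4 + 6*z^3 - 7*z^2 + 2*z - 6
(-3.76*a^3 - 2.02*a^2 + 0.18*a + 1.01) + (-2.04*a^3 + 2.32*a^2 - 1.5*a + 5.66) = -5.8*a^3 + 0.3*a^2 - 1.32*a + 6.67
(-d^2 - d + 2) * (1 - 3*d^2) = 3*d^4 + 3*d^3 - 7*d^2 - d + 2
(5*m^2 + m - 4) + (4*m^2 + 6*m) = 9*m^2 + 7*m - 4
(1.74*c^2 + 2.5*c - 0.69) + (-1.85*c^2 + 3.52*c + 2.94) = -0.11*c^2 + 6.02*c + 2.25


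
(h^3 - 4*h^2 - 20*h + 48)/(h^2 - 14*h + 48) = (h^2 + 2*h - 8)/(h - 8)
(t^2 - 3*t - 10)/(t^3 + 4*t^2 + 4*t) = (t - 5)/(t*(t + 2))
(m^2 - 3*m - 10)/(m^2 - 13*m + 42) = (m^2 - 3*m - 10)/(m^2 - 13*m + 42)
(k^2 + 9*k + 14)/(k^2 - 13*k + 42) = (k^2 + 9*k + 14)/(k^2 - 13*k + 42)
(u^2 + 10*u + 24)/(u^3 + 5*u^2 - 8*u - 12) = (u + 4)/(u^2 - u - 2)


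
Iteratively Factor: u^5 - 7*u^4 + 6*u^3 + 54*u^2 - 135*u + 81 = (u + 3)*(u^4 - 10*u^3 + 36*u^2 - 54*u + 27) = (u - 3)*(u + 3)*(u^3 - 7*u^2 + 15*u - 9) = (u - 3)^2*(u + 3)*(u^2 - 4*u + 3) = (u - 3)^2*(u - 1)*(u + 3)*(u - 3)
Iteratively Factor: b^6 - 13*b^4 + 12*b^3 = (b)*(b^5 - 13*b^3 + 12*b^2) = b*(b - 1)*(b^4 + b^3 - 12*b^2) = b*(b - 1)*(b + 4)*(b^3 - 3*b^2) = b^2*(b - 1)*(b + 4)*(b^2 - 3*b) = b^3*(b - 1)*(b + 4)*(b - 3)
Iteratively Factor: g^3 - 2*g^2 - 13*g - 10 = (g - 5)*(g^2 + 3*g + 2) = (g - 5)*(g + 2)*(g + 1)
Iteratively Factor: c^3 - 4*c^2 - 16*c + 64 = (c - 4)*(c^2 - 16) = (c - 4)*(c + 4)*(c - 4)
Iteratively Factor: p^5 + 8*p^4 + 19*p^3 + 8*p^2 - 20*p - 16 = (p + 4)*(p^4 + 4*p^3 + 3*p^2 - 4*p - 4) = (p - 1)*(p + 4)*(p^3 + 5*p^2 + 8*p + 4) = (p - 1)*(p + 2)*(p + 4)*(p^2 + 3*p + 2) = (p - 1)*(p + 2)^2*(p + 4)*(p + 1)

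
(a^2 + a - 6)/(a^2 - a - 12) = (a - 2)/(a - 4)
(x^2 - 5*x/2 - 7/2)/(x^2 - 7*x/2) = (x + 1)/x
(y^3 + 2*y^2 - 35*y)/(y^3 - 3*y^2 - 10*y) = (y + 7)/(y + 2)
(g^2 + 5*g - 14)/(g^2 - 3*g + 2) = (g + 7)/(g - 1)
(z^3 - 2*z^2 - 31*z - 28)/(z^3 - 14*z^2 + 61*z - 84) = (z^2 + 5*z + 4)/(z^2 - 7*z + 12)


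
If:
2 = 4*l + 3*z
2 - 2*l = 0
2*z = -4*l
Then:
No Solution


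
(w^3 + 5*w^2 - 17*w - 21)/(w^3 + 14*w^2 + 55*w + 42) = (w - 3)/(w + 6)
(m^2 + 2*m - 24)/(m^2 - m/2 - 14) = 2*(m + 6)/(2*m + 7)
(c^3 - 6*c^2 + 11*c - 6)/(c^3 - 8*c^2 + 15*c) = (c^2 - 3*c + 2)/(c*(c - 5))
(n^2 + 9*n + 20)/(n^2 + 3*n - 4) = (n + 5)/(n - 1)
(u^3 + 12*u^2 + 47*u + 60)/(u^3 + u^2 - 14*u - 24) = (u^2 + 9*u + 20)/(u^2 - 2*u - 8)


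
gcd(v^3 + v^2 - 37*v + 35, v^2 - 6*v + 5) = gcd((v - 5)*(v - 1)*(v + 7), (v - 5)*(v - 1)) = v^2 - 6*v + 5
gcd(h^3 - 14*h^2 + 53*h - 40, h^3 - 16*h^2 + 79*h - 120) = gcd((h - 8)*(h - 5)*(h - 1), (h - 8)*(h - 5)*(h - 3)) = h^2 - 13*h + 40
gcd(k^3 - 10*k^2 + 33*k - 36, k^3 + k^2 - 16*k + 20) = 1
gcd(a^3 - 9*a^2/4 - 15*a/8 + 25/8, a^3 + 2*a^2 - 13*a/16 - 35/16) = a^2 + a/4 - 5/4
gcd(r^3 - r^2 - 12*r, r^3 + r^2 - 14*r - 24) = r^2 - r - 12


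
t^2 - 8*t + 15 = (t - 5)*(t - 3)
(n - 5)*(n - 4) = n^2 - 9*n + 20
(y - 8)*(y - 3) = y^2 - 11*y + 24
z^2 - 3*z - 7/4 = (z - 7/2)*(z + 1/2)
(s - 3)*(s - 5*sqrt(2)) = s^2 - 5*sqrt(2)*s - 3*s + 15*sqrt(2)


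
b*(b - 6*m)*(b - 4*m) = b^3 - 10*b^2*m + 24*b*m^2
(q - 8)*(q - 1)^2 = q^3 - 10*q^2 + 17*q - 8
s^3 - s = s*(s - 1)*(s + 1)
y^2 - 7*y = y*(y - 7)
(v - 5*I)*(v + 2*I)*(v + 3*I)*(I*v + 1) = I*v^4 + v^3 + 19*I*v^2 - 11*v + 30*I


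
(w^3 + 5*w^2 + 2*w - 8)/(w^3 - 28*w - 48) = (w - 1)/(w - 6)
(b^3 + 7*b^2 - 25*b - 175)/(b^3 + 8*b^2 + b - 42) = (b^2 - 25)/(b^2 + b - 6)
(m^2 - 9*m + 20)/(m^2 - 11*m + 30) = (m - 4)/(m - 6)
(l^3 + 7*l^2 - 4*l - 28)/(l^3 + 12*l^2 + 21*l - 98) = (l + 2)/(l + 7)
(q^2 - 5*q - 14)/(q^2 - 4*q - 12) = (q - 7)/(q - 6)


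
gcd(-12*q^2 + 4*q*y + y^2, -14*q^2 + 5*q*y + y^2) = -2*q + y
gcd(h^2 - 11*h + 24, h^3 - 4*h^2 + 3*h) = h - 3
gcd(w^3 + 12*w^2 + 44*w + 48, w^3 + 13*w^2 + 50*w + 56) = w^2 + 6*w + 8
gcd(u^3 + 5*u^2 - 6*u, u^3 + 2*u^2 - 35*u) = u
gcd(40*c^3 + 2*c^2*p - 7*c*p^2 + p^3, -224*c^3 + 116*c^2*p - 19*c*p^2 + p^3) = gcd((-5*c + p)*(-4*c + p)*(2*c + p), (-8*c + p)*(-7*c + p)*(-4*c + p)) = -4*c + p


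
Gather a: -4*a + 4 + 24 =28 - 4*a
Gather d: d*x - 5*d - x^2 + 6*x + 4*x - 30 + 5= d*(x - 5) - x^2 + 10*x - 25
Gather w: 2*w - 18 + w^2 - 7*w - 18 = w^2 - 5*w - 36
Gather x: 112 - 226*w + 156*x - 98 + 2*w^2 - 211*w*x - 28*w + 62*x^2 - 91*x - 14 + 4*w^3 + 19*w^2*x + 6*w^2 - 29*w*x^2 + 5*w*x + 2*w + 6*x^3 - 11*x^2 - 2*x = 4*w^3 + 8*w^2 - 252*w + 6*x^3 + x^2*(51 - 29*w) + x*(19*w^2 - 206*w + 63)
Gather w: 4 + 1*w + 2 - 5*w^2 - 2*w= -5*w^2 - w + 6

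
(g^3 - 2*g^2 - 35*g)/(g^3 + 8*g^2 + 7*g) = (g^2 - 2*g - 35)/(g^2 + 8*g + 7)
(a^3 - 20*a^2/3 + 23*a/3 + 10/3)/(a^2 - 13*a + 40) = (3*a^2 - 5*a - 2)/(3*(a - 8))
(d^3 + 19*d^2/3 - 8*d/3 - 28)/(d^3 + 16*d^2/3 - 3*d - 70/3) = (d + 6)/(d + 5)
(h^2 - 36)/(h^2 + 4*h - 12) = (h - 6)/(h - 2)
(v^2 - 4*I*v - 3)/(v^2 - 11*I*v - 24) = (v - I)/(v - 8*I)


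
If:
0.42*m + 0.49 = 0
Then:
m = -1.17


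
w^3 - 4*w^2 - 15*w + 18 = (w - 6)*(w - 1)*(w + 3)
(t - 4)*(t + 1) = t^2 - 3*t - 4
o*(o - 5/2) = o^2 - 5*o/2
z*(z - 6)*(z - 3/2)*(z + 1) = z^4 - 13*z^3/2 + 3*z^2/2 + 9*z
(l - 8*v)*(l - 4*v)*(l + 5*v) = l^3 - 7*l^2*v - 28*l*v^2 + 160*v^3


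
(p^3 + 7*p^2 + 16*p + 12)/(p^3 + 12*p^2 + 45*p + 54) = (p^2 + 4*p + 4)/(p^2 + 9*p + 18)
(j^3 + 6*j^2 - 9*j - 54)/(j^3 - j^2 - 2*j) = (-j^3 - 6*j^2 + 9*j + 54)/(j*(-j^2 + j + 2))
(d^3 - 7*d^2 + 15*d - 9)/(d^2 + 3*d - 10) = (d^3 - 7*d^2 + 15*d - 9)/(d^2 + 3*d - 10)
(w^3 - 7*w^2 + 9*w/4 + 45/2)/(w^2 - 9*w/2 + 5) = (w^2 - 9*w/2 - 9)/(w - 2)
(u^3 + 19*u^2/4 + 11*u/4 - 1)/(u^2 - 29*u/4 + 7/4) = (u^2 + 5*u + 4)/(u - 7)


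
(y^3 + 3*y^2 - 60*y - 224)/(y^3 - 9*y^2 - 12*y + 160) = (y + 7)/(y - 5)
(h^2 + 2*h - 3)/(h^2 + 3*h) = (h - 1)/h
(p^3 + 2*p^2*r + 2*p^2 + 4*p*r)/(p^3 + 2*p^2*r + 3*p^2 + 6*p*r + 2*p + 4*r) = p/(p + 1)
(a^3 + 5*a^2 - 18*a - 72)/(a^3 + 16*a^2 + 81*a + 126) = (a - 4)/(a + 7)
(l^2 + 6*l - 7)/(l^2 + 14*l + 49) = (l - 1)/(l + 7)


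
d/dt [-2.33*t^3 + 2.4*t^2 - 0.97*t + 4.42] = -6.99*t^2 + 4.8*t - 0.97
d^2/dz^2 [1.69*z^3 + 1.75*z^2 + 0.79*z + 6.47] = 10.14*z + 3.5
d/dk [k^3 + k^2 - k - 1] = 3*k^2 + 2*k - 1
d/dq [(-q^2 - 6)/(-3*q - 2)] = (3*q^2 + 4*q - 18)/(9*q^2 + 12*q + 4)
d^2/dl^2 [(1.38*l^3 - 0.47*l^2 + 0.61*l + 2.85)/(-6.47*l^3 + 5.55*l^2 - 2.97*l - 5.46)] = (-2.27373675443232e-13*l^7 - 59.758214*l^6 + 5.89675799999986*l^5 - 769.404636*l^4 + 1298.358078*l^3 - 645.542532*l^2 + 528.196842*l - 175.199562)/(270.840023*l^9 - 696.983985*l^8 + 970.857144*l^7 - 125.161803*l^6 - 730.698516*l^5 + 987.189849*l^4 + 64.841769*l^3 - 351.876798*l^2 + 265.621356*l + 162.771336)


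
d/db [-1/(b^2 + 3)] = 2*b/(b^2 + 3)^2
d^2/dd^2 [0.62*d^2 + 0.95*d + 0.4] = 1.24000000000000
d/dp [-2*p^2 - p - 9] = -4*p - 1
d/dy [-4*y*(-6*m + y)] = 24*m - 8*y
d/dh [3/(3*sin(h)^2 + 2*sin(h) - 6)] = -6*(3*sin(h) + 1)*cos(h)/(3*sin(h)^2 + 2*sin(h) - 6)^2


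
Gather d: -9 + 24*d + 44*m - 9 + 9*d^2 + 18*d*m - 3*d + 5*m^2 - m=9*d^2 + d*(18*m + 21) + 5*m^2 + 43*m - 18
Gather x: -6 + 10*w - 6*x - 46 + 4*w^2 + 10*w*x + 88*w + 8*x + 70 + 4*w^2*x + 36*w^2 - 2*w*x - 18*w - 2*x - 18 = 40*w^2 + 80*w + x*(4*w^2 + 8*w)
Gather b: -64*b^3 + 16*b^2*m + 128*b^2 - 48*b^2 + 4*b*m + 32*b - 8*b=-64*b^3 + b^2*(16*m + 80) + b*(4*m + 24)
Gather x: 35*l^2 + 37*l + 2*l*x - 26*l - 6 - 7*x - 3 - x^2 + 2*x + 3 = 35*l^2 + 11*l - x^2 + x*(2*l - 5) - 6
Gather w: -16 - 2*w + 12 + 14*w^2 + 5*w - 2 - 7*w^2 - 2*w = 7*w^2 + w - 6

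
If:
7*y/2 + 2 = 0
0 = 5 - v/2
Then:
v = 10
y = -4/7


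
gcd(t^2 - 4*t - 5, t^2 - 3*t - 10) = t - 5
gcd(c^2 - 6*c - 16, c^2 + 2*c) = c + 2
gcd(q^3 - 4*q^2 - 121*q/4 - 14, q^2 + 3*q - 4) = 1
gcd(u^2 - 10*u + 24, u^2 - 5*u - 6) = u - 6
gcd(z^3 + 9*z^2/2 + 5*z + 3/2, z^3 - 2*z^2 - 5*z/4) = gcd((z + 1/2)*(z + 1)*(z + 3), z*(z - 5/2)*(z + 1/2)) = z + 1/2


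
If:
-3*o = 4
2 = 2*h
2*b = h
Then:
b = 1/2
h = 1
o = -4/3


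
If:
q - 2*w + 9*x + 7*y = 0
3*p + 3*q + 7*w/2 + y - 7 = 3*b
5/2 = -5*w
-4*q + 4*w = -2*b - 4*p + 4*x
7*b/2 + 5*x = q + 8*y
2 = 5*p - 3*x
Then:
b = -5637/1012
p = 1153/1012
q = -6837/2024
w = -1/2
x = 1247/1012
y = -229/184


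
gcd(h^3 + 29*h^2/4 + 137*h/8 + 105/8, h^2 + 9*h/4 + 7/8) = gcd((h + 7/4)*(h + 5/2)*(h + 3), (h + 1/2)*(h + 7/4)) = h + 7/4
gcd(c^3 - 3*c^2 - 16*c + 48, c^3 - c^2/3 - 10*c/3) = 1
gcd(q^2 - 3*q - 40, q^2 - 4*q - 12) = 1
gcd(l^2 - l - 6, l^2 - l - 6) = l^2 - l - 6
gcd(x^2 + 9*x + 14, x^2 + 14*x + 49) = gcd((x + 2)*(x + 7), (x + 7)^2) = x + 7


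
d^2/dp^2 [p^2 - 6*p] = 2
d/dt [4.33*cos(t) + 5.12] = -4.33*sin(t)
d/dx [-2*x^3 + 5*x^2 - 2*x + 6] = -6*x^2 + 10*x - 2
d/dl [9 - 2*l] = -2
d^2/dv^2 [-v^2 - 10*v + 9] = -2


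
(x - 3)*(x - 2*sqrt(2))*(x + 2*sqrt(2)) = x^3 - 3*x^2 - 8*x + 24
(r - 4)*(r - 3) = r^2 - 7*r + 12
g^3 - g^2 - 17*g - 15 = (g - 5)*(g + 1)*(g + 3)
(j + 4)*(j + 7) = j^2 + 11*j + 28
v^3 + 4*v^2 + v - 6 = (v - 1)*(v + 2)*(v + 3)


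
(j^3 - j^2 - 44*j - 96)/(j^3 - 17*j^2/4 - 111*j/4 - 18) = 4*(j + 4)/(4*j + 3)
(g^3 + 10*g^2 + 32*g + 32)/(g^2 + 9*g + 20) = (g^2 + 6*g + 8)/(g + 5)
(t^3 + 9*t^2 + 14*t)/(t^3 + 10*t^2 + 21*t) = (t + 2)/(t + 3)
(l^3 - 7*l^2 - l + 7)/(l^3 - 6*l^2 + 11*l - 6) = (l^2 - 6*l - 7)/(l^2 - 5*l + 6)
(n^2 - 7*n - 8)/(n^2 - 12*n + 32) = (n + 1)/(n - 4)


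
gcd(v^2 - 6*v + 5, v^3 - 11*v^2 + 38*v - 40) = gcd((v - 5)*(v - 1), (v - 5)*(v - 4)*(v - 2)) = v - 5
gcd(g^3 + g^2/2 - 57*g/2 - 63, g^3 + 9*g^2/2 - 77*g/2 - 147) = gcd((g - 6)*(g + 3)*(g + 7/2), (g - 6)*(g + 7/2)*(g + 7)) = g^2 - 5*g/2 - 21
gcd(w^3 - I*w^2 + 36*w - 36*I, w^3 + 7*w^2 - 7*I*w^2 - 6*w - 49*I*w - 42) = w^2 - 7*I*w - 6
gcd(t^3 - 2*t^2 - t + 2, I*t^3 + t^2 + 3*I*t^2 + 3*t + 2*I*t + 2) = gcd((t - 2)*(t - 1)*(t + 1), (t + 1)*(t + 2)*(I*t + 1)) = t + 1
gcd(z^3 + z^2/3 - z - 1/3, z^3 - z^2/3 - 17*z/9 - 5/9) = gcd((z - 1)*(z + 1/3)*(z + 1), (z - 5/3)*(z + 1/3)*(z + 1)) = z^2 + 4*z/3 + 1/3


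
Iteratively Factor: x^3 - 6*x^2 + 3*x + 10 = (x + 1)*(x^2 - 7*x + 10) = (x - 2)*(x + 1)*(x - 5)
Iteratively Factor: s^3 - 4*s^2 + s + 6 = (s - 3)*(s^2 - s - 2) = (s - 3)*(s - 2)*(s + 1)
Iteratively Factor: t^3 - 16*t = (t + 4)*(t^2 - 4*t) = (t - 4)*(t + 4)*(t)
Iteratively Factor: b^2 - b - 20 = (b + 4)*(b - 5)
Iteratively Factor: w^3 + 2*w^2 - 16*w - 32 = (w + 2)*(w^2 - 16) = (w + 2)*(w + 4)*(w - 4)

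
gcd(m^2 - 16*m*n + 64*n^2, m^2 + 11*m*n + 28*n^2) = 1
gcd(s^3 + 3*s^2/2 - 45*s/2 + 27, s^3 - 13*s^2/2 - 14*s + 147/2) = s - 3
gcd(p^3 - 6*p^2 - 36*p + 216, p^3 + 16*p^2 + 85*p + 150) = p + 6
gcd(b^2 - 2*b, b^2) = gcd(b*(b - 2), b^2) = b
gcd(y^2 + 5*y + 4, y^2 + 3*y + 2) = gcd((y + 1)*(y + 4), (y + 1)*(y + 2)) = y + 1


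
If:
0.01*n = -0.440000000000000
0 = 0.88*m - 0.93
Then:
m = 1.06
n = -44.00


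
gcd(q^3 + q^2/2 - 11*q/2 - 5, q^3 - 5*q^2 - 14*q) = q + 2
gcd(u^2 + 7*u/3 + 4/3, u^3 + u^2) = u + 1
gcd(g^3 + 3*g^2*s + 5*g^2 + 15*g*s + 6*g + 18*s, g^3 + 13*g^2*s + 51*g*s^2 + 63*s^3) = g + 3*s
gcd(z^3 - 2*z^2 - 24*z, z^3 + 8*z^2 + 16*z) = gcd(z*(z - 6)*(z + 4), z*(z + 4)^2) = z^2 + 4*z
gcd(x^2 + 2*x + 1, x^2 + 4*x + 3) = x + 1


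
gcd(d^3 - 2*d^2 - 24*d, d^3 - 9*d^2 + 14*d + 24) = d - 6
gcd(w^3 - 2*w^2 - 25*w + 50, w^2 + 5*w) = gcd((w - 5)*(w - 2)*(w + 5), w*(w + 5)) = w + 5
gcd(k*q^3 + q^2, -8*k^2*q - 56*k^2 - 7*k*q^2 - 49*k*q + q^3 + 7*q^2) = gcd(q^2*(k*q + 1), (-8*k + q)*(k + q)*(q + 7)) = 1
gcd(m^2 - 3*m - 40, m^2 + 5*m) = m + 5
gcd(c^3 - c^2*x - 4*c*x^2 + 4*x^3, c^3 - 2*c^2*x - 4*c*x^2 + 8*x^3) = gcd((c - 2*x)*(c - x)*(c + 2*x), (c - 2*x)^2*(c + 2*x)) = -c^2 + 4*x^2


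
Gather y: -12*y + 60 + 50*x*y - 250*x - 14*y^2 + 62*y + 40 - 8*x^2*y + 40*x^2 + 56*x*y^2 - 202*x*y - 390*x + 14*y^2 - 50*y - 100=40*x^2 + 56*x*y^2 - 640*x + y*(-8*x^2 - 152*x)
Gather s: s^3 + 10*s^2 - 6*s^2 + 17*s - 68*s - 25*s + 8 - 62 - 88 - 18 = s^3 + 4*s^2 - 76*s - 160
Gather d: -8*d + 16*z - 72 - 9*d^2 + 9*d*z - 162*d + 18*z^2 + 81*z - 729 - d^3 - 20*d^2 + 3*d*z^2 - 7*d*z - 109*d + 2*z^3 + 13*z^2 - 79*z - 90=-d^3 - 29*d^2 + d*(3*z^2 + 2*z - 279) + 2*z^3 + 31*z^2 + 18*z - 891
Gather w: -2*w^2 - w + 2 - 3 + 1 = -2*w^2 - w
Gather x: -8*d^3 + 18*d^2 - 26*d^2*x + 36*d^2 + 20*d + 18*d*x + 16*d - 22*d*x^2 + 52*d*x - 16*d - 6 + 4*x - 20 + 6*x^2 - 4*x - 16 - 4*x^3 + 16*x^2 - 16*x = -8*d^3 + 54*d^2 + 20*d - 4*x^3 + x^2*(22 - 22*d) + x*(-26*d^2 + 70*d - 16) - 42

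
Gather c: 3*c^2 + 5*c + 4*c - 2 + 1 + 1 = 3*c^2 + 9*c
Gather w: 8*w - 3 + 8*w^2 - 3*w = 8*w^2 + 5*w - 3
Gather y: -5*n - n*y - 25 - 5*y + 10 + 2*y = -5*n + y*(-n - 3) - 15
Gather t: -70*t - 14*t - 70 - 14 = -84*t - 84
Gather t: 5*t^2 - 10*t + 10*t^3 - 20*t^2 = 10*t^3 - 15*t^2 - 10*t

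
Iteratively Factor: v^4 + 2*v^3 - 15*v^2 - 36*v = (v + 3)*(v^3 - v^2 - 12*v) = v*(v + 3)*(v^2 - v - 12) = v*(v - 4)*(v + 3)*(v + 3)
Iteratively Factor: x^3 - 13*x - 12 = (x + 3)*(x^2 - 3*x - 4) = (x - 4)*(x + 3)*(x + 1)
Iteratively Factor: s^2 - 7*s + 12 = (s - 3)*(s - 4)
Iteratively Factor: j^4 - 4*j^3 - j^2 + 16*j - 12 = (j - 1)*(j^3 - 3*j^2 - 4*j + 12) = (j - 1)*(j + 2)*(j^2 - 5*j + 6) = (j - 3)*(j - 1)*(j + 2)*(j - 2)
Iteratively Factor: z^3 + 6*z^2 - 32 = (z + 4)*(z^2 + 2*z - 8) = (z - 2)*(z + 4)*(z + 4)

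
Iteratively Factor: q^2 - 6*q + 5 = (q - 5)*(q - 1)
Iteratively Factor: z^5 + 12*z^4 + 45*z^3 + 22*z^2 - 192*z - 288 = (z + 3)*(z^4 + 9*z^3 + 18*z^2 - 32*z - 96) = (z - 2)*(z + 3)*(z^3 + 11*z^2 + 40*z + 48) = (z - 2)*(z + 3)^2*(z^2 + 8*z + 16) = (z - 2)*(z + 3)^2*(z + 4)*(z + 4)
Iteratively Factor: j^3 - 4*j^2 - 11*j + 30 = (j - 2)*(j^2 - 2*j - 15) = (j - 2)*(j + 3)*(j - 5)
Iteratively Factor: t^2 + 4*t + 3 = (t + 3)*(t + 1)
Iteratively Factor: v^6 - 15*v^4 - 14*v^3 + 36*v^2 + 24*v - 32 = (v + 2)*(v^5 - 2*v^4 - 11*v^3 + 8*v^2 + 20*v - 16) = (v - 1)*(v + 2)*(v^4 - v^3 - 12*v^2 - 4*v + 16) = (v - 1)*(v + 2)^2*(v^3 - 3*v^2 - 6*v + 8) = (v - 1)*(v + 2)^3*(v^2 - 5*v + 4) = (v - 1)^2*(v + 2)^3*(v - 4)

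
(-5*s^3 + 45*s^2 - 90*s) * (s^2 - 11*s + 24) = -5*s^5 + 100*s^4 - 705*s^3 + 2070*s^2 - 2160*s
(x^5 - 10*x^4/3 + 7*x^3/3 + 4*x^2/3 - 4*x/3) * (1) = x^5 - 10*x^4/3 + 7*x^3/3 + 4*x^2/3 - 4*x/3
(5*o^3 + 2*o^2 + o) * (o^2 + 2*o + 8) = 5*o^5 + 12*o^4 + 45*o^3 + 18*o^2 + 8*o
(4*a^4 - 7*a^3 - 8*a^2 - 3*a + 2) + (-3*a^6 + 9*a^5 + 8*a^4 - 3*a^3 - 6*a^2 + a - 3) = -3*a^6 + 9*a^5 + 12*a^4 - 10*a^3 - 14*a^2 - 2*a - 1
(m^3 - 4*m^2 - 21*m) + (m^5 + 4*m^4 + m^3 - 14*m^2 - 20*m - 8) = m^5 + 4*m^4 + 2*m^3 - 18*m^2 - 41*m - 8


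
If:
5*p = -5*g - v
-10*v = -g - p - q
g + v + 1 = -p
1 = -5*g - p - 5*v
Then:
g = 5/4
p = -1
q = -51/4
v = -5/4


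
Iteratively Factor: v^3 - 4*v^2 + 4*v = (v - 2)*(v^2 - 2*v) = (v - 2)^2*(v)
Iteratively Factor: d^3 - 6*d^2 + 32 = (d + 2)*(d^2 - 8*d + 16) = (d - 4)*(d + 2)*(d - 4)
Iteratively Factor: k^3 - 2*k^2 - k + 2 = (k - 2)*(k^2 - 1) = (k - 2)*(k - 1)*(k + 1)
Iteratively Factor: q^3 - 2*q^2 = (q)*(q^2 - 2*q) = q*(q - 2)*(q)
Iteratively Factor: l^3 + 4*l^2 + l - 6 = (l + 3)*(l^2 + l - 2) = (l + 2)*(l + 3)*(l - 1)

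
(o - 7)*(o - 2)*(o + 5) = o^3 - 4*o^2 - 31*o + 70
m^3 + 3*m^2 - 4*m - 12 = (m - 2)*(m + 2)*(m + 3)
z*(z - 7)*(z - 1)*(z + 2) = z^4 - 6*z^3 - 9*z^2 + 14*z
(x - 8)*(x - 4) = x^2 - 12*x + 32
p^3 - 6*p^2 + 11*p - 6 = (p - 3)*(p - 2)*(p - 1)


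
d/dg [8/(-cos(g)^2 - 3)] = -16*sin(g)*cos(g)/(cos(g)^2 + 3)^2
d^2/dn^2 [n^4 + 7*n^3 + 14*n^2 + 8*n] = 12*n^2 + 42*n + 28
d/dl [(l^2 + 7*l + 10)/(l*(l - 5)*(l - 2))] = (-l^4 - 14*l^3 + 29*l^2 + 140*l - 100)/(l^2*(l^4 - 14*l^3 + 69*l^2 - 140*l + 100))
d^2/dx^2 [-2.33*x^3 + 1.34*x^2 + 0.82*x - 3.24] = 2.68 - 13.98*x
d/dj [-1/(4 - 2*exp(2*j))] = -exp(2*j)/(exp(2*j) - 2)^2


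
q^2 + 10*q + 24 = (q + 4)*(q + 6)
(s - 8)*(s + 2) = s^2 - 6*s - 16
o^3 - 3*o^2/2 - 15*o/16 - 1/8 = (o - 2)*(o + 1/4)^2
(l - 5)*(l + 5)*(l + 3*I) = l^3 + 3*I*l^2 - 25*l - 75*I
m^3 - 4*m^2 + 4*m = m*(m - 2)^2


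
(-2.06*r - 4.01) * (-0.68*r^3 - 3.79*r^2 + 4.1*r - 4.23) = 1.4008*r^4 + 10.5342*r^3 + 6.7519*r^2 - 7.7272*r + 16.9623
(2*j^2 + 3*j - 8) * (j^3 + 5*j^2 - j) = 2*j^5 + 13*j^4 + 5*j^3 - 43*j^2 + 8*j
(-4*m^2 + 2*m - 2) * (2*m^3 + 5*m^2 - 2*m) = -8*m^5 - 16*m^4 + 14*m^3 - 14*m^2 + 4*m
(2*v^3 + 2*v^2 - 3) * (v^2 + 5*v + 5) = 2*v^5 + 12*v^4 + 20*v^3 + 7*v^2 - 15*v - 15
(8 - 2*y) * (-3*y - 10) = 6*y^2 - 4*y - 80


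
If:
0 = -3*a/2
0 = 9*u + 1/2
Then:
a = 0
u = -1/18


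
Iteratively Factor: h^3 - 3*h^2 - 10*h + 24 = (h - 2)*(h^2 - h - 12) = (h - 4)*(h - 2)*(h + 3)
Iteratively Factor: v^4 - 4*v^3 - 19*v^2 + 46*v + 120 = (v + 2)*(v^3 - 6*v^2 - 7*v + 60) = (v - 4)*(v + 2)*(v^2 - 2*v - 15) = (v - 5)*(v - 4)*(v + 2)*(v + 3)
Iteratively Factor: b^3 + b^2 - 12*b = (b)*(b^2 + b - 12) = b*(b + 4)*(b - 3)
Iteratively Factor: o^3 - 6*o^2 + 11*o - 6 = (o - 2)*(o^2 - 4*o + 3) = (o - 3)*(o - 2)*(o - 1)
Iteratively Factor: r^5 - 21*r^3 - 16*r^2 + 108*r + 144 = (r + 2)*(r^4 - 2*r^3 - 17*r^2 + 18*r + 72) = (r + 2)*(r + 3)*(r^3 - 5*r^2 - 2*r + 24) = (r + 2)^2*(r + 3)*(r^2 - 7*r + 12) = (r - 3)*(r + 2)^2*(r + 3)*(r - 4)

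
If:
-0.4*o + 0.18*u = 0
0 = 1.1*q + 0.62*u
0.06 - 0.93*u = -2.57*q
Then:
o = 0.01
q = -0.01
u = 0.03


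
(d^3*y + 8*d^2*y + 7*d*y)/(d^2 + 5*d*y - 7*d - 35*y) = d*y*(d^2 + 8*d + 7)/(d^2 + 5*d*y - 7*d - 35*y)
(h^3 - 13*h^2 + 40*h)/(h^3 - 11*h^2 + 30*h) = (h - 8)/(h - 6)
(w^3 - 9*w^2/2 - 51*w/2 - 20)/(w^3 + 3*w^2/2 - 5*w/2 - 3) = (2*w^2 - 11*w - 40)/(2*w^2 + w - 6)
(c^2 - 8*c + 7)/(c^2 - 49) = (c - 1)/(c + 7)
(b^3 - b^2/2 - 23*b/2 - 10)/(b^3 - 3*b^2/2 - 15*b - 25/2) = (b - 4)/(b - 5)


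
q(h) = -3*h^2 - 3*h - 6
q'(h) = -6*h - 3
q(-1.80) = -10.32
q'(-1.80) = 7.80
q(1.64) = -18.99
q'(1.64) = -12.84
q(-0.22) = -5.49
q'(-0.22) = -1.68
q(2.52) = -32.61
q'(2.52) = -18.12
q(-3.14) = -26.16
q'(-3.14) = 15.84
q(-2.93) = -22.96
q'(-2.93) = 14.58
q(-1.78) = -10.17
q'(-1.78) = 7.68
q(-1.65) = -9.22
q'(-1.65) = 6.90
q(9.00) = -276.00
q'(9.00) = -57.00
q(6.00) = -132.00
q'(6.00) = -39.00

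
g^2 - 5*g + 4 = (g - 4)*(g - 1)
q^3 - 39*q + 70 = (q - 5)*(q - 2)*(q + 7)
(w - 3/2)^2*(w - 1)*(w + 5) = w^4 + w^3 - 59*w^2/4 + 24*w - 45/4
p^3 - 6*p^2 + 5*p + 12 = (p - 4)*(p - 3)*(p + 1)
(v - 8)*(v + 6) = v^2 - 2*v - 48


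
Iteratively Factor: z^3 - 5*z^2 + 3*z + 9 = (z - 3)*(z^2 - 2*z - 3) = (z - 3)^2*(z + 1)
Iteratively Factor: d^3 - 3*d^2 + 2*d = (d - 2)*(d^2 - d) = (d - 2)*(d - 1)*(d)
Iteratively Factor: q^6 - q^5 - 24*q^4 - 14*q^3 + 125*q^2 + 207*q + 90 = (q + 3)*(q^5 - 4*q^4 - 12*q^3 + 22*q^2 + 59*q + 30) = (q - 3)*(q + 3)*(q^4 - q^3 - 15*q^2 - 23*q - 10) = (q - 5)*(q - 3)*(q + 3)*(q^3 + 4*q^2 + 5*q + 2) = (q - 5)*(q - 3)*(q + 1)*(q + 3)*(q^2 + 3*q + 2) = (q - 5)*(q - 3)*(q + 1)^2*(q + 3)*(q + 2)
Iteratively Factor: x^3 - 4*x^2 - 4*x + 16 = (x + 2)*(x^2 - 6*x + 8) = (x - 2)*(x + 2)*(x - 4)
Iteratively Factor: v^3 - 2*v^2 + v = (v - 1)*(v^2 - v) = v*(v - 1)*(v - 1)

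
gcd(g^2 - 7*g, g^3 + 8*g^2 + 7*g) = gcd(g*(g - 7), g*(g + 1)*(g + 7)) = g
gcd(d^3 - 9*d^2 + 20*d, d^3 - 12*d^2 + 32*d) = d^2 - 4*d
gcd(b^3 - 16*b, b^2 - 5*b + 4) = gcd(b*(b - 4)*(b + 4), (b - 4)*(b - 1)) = b - 4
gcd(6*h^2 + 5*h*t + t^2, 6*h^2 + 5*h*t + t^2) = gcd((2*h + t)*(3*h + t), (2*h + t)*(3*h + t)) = 6*h^2 + 5*h*t + t^2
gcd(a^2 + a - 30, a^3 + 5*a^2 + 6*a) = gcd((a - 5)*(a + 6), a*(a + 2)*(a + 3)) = 1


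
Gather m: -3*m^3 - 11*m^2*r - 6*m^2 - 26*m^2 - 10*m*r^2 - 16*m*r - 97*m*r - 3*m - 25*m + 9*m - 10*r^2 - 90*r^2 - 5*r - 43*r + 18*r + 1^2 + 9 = -3*m^3 + m^2*(-11*r - 32) + m*(-10*r^2 - 113*r - 19) - 100*r^2 - 30*r + 10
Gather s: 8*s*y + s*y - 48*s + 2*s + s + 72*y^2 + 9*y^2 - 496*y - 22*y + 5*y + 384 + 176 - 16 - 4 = s*(9*y - 45) + 81*y^2 - 513*y + 540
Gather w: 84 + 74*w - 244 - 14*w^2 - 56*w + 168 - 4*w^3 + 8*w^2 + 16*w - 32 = -4*w^3 - 6*w^2 + 34*w - 24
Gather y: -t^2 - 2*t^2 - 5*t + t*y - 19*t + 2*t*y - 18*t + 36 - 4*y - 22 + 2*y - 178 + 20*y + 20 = -3*t^2 - 42*t + y*(3*t + 18) - 144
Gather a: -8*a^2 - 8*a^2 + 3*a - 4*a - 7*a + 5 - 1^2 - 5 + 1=-16*a^2 - 8*a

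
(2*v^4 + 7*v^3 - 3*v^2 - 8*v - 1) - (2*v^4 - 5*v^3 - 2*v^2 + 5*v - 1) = 12*v^3 - v^2 - 13*v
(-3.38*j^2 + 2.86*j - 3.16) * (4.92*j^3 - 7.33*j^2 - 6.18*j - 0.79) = -16.6296*j^5 + 38.8466*j^4 - 15.6226*j^3 + 8.1582*j^2 + 17.2694*j + 2.4964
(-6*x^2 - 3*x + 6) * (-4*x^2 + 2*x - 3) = 24*x^4 - 12*x^2 + 21*x - 18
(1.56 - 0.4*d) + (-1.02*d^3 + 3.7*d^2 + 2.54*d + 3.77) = -1.02*d^3 + 3.7*d^2 + 2.14*d + 5.33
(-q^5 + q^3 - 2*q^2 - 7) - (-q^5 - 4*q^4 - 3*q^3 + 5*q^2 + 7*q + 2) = 4*q^4 + 4*q^3 - 7*q^2 - 7*q - 9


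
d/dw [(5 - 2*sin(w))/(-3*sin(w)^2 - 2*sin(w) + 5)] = 6*(5 - sin(w))*sin(w)*cos(w)/((sin(w) - 1)^2*(3*sin(w) + 5)^2)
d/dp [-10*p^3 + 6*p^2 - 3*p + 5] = -30*p^2 + 12*p - 3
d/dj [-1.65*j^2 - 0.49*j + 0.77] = -3.3*j - 0.49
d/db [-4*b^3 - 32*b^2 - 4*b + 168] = -12*b^2 - 64*b - 4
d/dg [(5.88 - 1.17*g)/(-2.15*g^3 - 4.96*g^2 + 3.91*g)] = (-5.031*g^3 + 32.1228*g^2 + 58.3296*g - 22.9908)/(g^2*(4.6225*g^4 + 21.328*g^3 + 7.7886*g^2 - 38.7872*g + 15.2881))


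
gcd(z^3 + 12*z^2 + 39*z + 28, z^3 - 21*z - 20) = z^2 + 5*z + 4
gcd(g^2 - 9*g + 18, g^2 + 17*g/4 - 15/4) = 1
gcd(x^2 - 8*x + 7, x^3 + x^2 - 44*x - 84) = x - 7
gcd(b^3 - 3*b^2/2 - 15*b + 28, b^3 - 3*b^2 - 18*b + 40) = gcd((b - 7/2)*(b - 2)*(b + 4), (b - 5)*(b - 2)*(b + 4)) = b^2 + 2*b - 8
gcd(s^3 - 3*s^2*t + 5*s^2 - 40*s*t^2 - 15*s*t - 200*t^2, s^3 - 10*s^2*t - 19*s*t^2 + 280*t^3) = s^2 - 3*s*t - 40*t^2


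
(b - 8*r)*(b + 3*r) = b^2 - 5*b*r - 24*r^2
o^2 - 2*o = o*(o - 2)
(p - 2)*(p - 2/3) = p^2 - 8*p/3 + 4/3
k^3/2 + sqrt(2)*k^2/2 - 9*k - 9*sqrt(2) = (k/2 + sqrt(2)/2)*(k - 3*sqrt(2))*(k + 3*sqrt(2))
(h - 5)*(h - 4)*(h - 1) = h^3 - 10*h^2 + 29*h - 20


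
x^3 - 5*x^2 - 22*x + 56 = (x - 7)*(x - 2)*(x + 4)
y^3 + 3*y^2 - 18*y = y*(y - 3)*(y + 6)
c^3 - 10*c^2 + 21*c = c*(c - 7)*(c - 3)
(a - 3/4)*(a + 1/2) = a^2 - a/4 - 3/8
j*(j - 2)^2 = j^3 - 4*j^2 + 4*j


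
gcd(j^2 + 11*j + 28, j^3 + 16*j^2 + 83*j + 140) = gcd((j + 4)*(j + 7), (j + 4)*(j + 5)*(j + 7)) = j^2 + 11*j + 28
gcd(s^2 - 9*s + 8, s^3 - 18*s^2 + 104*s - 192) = s - 8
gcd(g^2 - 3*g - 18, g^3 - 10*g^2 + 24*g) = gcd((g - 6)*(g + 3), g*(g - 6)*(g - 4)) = g - 6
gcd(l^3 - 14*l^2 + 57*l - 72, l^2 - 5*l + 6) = l - 3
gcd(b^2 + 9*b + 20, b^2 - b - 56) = 1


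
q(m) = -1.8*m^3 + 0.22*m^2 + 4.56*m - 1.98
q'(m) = -5.4*m^2 + 0.44*m + 4.56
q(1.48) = -0.58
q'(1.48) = -6.62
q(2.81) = -27.37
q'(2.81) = -36.84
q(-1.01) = -4.51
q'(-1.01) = -1.39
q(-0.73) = -4.49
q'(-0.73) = 1.36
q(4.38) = -129.04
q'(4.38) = -97.11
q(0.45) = -0.05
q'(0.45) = 3.66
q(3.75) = -76.71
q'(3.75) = -69.73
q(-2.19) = 7.99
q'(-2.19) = -22.30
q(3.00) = -34.92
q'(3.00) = -42.72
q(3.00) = -34.92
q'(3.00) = -42.72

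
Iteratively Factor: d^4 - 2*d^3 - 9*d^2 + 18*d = (d)*(d^3 - 2*d^2 - 9*d + 18) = d*(d - 2)*(d^2 - 9) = d*(d - 2)*(d + 3)*(d - 3)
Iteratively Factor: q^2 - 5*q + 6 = (q - 3)*(q - 2)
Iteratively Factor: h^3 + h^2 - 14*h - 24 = (h - 4)*(h^2 + 5*h + 6) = (h - 4)*(h + 2)*(h + 3)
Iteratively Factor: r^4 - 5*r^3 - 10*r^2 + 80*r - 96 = (r - 2)*(r^3 - 3*r^2 - 16*r + 48) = (r - 3)*(r - 2)*(r^2 - 16) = (r - 3)*(r - 2)*(r + 4)*(r - 4)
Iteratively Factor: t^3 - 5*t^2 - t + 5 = (t - 1)*(t^2 - 4*t - 5) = (t - 1)*(t + 1)*(t - 5)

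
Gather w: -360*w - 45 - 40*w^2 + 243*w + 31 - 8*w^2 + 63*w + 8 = -48*w^2 - 54*w - 6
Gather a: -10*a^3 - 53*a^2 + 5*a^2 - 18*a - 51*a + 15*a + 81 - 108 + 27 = -10*a^3 - 48*a^2 - 54*a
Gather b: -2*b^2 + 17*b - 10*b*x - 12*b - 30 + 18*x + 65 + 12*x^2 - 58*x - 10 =-2*b^2 + b*(5 - 10*x) + 12*x^2 - 40*x + 25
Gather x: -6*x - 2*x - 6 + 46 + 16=56 - 8*x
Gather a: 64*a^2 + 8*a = 64*a^2 + 8*a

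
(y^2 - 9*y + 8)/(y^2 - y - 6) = (-y^2 + 9*y - 8)/(-y^2 + y + 6)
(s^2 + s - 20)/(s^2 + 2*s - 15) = (s - 4)/(s - 3)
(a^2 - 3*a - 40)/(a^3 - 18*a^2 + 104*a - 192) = (a + 5)/(a^2 - 10*a + 24)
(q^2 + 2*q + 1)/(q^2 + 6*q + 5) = (q + 1)/(q + 5)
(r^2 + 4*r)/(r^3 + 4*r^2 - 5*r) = (r + 4)/(r^2 + 4*r - 5)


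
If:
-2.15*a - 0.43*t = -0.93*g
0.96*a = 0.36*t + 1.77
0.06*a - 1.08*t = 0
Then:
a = 1.88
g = 4.40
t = 0.10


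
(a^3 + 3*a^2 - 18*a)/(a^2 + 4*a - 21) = a*(a + 6)/(a + 7)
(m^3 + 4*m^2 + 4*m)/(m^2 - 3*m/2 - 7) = 2*m*(m + 2)/(2*m - 7)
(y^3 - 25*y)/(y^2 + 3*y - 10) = y*(y - 5)/(y - 2)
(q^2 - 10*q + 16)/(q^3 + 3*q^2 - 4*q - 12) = (q - 8)/(q^2 + 5*q + 6)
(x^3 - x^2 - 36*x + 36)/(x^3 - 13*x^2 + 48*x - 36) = (x + 6)/(x - 6)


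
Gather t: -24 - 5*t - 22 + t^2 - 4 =t^2 - 5*t - 50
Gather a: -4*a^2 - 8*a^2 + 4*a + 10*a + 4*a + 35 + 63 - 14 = -12*a^2 + 18*a + 84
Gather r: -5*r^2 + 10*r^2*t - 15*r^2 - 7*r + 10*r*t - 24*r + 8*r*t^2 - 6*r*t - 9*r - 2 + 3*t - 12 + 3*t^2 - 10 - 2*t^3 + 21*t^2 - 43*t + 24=r^2*(10*t - 20) + r*(8*t^2 + 4*t - 40) - 2*t^3 + 24*t^2 - 40*t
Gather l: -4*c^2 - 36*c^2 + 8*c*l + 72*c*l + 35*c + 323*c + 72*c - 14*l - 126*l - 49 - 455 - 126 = -40*c^2 + 430*c + l*(80*c - 140) - 630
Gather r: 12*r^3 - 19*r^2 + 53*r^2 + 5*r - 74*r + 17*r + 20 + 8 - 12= 12*r^3 + 34*r^2 - 52*r + 16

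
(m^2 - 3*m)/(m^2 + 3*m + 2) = m*(m - 3)/(m^2 + 3*m + 2)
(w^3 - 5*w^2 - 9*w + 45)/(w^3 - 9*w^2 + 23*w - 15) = (w + 3)/(w - 1)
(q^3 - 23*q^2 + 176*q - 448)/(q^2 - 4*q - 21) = (q^2 - 16*q + 64)/(q + 3)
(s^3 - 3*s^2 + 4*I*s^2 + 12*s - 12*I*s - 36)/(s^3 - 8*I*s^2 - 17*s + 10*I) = (s^2 + s*(-3 + 6*I) - 18*I)/(s^2 - 6*I*s - 5)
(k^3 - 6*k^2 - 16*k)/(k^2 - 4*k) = (k^2 - 6*k - 16)/(k - 4)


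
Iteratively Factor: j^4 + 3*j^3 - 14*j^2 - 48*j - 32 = (j + 2)*(j^3 + j^2 - 16*j - 16) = (j + 2)*(j + 4)*(j^2 - 3*j - 4) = (j - 4)*(j + 2)*(j + 4)*(j + 1)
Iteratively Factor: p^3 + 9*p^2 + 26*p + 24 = (p + 3)*(p^2 + 6*p + 8) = (p + 2)*(p + 3)*(p + 4)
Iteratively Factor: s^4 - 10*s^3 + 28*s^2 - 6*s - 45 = (s - 3)*(s^3 - 7*s^2 + 7*s + 15) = (s - 5)*(s - 3)*(s^2 - 2*s - 3) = (s - 5)*(s - 3)*(s + 1)*(s - 3)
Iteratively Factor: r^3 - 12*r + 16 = (r + 4)*(r^2 - 4*r + 4) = (r - 2)*(r + 4)*(r - 2)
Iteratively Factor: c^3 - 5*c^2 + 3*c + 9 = (c - 3)*(c^2 - 2*c - 3) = (c - 3)*(c + 1)*(c - 3)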